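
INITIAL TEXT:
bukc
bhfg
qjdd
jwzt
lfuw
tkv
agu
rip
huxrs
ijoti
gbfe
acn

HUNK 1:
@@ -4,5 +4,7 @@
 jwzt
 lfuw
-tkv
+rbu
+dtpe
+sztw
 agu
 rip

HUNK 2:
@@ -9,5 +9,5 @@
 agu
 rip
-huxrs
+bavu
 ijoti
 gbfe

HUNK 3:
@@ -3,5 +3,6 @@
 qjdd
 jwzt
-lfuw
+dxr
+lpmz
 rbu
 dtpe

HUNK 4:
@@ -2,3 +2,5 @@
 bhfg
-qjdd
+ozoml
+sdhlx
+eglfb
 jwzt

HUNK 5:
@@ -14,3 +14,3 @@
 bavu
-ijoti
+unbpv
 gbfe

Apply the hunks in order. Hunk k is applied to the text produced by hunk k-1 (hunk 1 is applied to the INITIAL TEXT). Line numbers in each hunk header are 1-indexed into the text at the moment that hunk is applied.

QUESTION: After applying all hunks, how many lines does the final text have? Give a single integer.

Answer: 17

Derivation:
Hunk 1: at line 4 remove [tkv] add [rbu,dtpe,sztw] -> 14 lines: bukc bhfg qjdd jwzt lfuw rbu dtpe sztw agu rip huxrs ijoti gbfe acn
Hunk 2: at line 9 remove [huxrs] add [bavu] -> 14 lines: bukc bhfg qjdd jwzt lfuw rbu dtpe sztw agu rip bavu ijoti gbfe acn
Hunk 3: at line 3 remove [lfuw] add [dxr,lpmz] -> 15 lines: bukc bhfg qjdd jwzt dxr lpmz rbu dtpe sztw agu rip bavu ijoti gbfe acn
Hunk 4: at line 2 remove [qjdd] add [ozoml,sdhlx,eglfb] -> 17 lines: bukc bhfg ozoml sdhlx eglfb jwzt dxr lpmz rbu dtpe sztw agu rip bavu ijoti gbfe acn
Hunk 5: at line 14 remove [ijoti] add [unbpv] -> 17 lines: bukc bhfg ozoml sdhlx eglfb jwzt dxr lpmz rbu dtpe sztw agu rip bavu unbpv gbfe acn
Final line count: 17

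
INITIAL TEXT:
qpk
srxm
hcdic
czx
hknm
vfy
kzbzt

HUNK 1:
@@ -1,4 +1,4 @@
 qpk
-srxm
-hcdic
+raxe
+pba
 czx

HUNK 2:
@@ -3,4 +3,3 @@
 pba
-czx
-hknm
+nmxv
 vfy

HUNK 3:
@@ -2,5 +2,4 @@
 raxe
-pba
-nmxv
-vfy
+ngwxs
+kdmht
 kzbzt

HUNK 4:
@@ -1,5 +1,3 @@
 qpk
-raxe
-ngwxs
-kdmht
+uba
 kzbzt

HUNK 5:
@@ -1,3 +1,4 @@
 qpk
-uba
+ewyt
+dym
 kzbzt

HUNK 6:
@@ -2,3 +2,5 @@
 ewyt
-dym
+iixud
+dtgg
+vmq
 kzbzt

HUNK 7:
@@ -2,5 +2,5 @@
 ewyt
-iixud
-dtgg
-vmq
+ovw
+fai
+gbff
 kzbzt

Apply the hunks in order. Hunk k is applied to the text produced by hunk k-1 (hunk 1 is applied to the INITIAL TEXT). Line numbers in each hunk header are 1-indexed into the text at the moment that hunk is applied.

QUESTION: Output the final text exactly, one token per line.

Hunk 1: at line 1 remove [srxm,hcdic] add [raxe,pba] -> 7 lines: qpk raxe pba czx hknm vfy kzbzt
Hunk 2: at line 3 remove [czx,hknm] add [nmxv] -> 6 lines: qpk raxe pba nmxv vfy kzbzt
Hunk 3: at line 2 remove [pba,nmxv,vfy] add [ngwxs,kdmht] -> 5 lines: qpk raxe ngwxs kdmht kzbzt
Hunk 4: at line 1 remove [raxe,ngwxs,kdmht] add [uba] -> 3 lines: qpk uba kzbzt
Hunk 5: at line 1 remove [uba] add [ewyt,dym] -> 4 lines: qpk ewyt dym kzbzt
Hunk 6: at line 2 remove [dym] add [iixud,dtgg,vmq] -> 6 lines: qpk ewyt iixud dtgg vmq kzbzt
Hunk 7: at line 2 remove [iixud,dtgg,vmq] add [ovw,fai,gbff] -> 6 lines: qpk ewyt ovw fai gbff kzbzt

Answer: qpk
ewyt
ovw
fai
gbff
kzbzt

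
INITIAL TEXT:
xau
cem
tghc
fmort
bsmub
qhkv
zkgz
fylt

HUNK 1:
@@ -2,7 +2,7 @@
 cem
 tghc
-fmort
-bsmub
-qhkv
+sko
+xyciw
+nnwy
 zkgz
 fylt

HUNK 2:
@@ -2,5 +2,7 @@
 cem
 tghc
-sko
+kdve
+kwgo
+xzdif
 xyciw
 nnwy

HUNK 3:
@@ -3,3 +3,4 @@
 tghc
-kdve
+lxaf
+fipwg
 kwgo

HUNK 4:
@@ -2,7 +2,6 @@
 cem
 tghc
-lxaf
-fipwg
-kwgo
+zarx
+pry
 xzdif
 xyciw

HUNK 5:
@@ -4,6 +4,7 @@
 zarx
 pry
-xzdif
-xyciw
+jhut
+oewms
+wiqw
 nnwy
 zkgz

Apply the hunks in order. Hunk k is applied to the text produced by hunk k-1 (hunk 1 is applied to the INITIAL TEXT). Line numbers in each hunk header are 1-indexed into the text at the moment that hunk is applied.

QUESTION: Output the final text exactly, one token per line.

Hunk 1: at line 2 remove [fmort,bsmub,qhkv] add [sko,xyciw,nnwy] -> 8 lines: xau cem tghc sko xyciw nnwy zkgz fylt
Hunk 2: at line 2 remove [sko] add [kdve,kwgo,xzdif] -> 10 lines: xau cem tghc kdve kwgo xzdif xyciw nnwy zkgz fylt
Hunk 3: at line 3 remove [kdve] add [lxaf,fipwg] -> 11 lines: xau cem tghc lxaf fipwg kwgo xzdif xyciw nnwy zkgz fylt
Hunk 4: at line 2 remove [lxaf,fipwg,kwgo] add [zarx,pry] -> 10 lines: xau cem tghc zarx pry xzdif xyciw nnwy zkgz fylt
Hunk 5: at line 4 remove [xzdif,xyciw] add [jhut,oewms,wiqw] -> 11 lines: xau cem tghc zarx pry jhut oewms wiqw nnwy zkgz fylt

Answer: xau
cem
tghc
zarx
pry
jhut
oewms
wiqw
nnwy
zkgz
fylt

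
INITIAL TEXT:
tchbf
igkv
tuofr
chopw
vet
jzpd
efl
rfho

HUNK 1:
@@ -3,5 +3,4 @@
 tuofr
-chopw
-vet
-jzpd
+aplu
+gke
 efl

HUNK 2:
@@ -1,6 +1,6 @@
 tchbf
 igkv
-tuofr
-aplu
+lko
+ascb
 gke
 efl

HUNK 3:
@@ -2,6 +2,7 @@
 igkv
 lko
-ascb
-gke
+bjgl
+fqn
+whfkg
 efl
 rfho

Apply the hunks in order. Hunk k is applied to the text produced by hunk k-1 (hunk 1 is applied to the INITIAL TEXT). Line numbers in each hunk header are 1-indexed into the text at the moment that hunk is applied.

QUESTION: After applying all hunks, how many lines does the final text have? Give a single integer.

Answer: 8

Derivation:
Hunk 1: at line 3 remove [chopw,vet,jzpd] add [aplu,gke] -> 7 lines: tchbf igkv tuofr aplu gke efl rfho
Hunk 2: at line 1 remove [tuofr,aplu] add [lko,ascb] -> 7 lines: tchbf igkv lko ascb gke efl rfho
Hunk 3: at line 2 remove [ascb,gke] add [bjgl,fqn,whfkg] -> 8 lines: tchbf igkv lko bjgl fqn whfkg efl rfho
Final line count: 8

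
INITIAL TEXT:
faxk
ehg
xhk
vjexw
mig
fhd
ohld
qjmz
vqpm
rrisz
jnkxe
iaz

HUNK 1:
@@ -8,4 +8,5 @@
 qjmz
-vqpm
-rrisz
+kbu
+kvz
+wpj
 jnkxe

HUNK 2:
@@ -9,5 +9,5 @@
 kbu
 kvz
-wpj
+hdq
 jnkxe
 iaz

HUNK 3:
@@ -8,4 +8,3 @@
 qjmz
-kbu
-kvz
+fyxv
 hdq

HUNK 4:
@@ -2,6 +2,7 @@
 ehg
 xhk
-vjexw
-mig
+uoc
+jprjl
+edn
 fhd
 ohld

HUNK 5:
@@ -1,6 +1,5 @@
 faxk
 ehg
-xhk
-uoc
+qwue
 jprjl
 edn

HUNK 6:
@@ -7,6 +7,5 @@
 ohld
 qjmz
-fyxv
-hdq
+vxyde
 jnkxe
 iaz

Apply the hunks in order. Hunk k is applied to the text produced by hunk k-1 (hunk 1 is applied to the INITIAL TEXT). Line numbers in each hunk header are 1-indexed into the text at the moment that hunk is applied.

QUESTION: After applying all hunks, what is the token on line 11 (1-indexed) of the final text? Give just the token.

Answer: iaz

Derivation:
Hunk 1: at line 8 remove [vqpm,rrisz] add [kbu,kvz,wpj] -> 13 lines: faxk ehg xhk vjexw mig fhd ohld qjmz kbu kvz wpj jnkxe iaz
Hunk 2: at line 9 remove [wpj] add [hdq] -> 13 lines: faxk ehg xhk vjexw mig fhd ohld qjmz kbu kvz hdq jnkxe iaz
Hunk 3: at line 8 remove [kbu,kvz] add [fyxv] -> 12 lines: faxk ehg xhk vjexw mig fhd ohld qjmz fyxv hdq jnkxe iaz
Hunk 4: at line 2 remove [vjexw,mig] add [uoc,jprjl,edn] -> 13 lines: faxk ehg xhk uoc jprjl edn fhd ohld qjmz fyxv hdq jnkxe iaz
Hunk 5: at line 1 remove [xhk,uoc] add [qwue] -> 12 lines: faxk ehg qwue jprjl edn fhd ohld qjmz fyxv hdq jnkxe iaz
Hunk 6: at line 7 remove [fyxv,hdq] add [vxyde] -> 11 lines: faxk ehg qwue jprjl edn fhd ohld qjmz vxyde jnkxe iaz
Final line 11: iaz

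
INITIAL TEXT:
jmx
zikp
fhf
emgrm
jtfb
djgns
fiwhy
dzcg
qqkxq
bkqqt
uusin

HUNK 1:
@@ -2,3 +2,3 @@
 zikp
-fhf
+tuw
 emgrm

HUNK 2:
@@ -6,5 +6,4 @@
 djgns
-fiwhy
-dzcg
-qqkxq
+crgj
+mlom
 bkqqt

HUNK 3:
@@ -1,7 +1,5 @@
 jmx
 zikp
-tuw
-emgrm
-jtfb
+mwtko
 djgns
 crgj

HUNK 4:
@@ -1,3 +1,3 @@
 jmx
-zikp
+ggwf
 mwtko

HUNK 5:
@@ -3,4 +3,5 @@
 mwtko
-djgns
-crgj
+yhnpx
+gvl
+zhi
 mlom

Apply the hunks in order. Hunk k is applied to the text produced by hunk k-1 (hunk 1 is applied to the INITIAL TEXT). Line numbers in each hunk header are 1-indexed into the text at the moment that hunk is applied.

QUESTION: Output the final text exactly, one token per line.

Answer: jmx
ggwf
mwtko
yhnpx
gvl
zhi
mlom
bkqqt
uusin

Derivation:
Hunk 1: at line 2 remove [fhf] add [tuw] -> 11 lines: jmx zikp tuw emgrm jtfb djgns fiwhy dzcg qqkxq bkqqt uusin
Hunk 2: at line 6 remove [fiwhy,dzcg,qqkxq] add [crgj,mlom] -> 10 lines: jmx zikp tuw emgrm jtfb djgns crgj mlom bkqqt uusin
Hunk 3: at line 1 remove [tuw,emgrm,jtfb] add [mwtko] -> 8 lines: jmx zikp mwtko djgns crgj mlom bkqqt uusin
Hunk 4: at line 1 remove [zikp] add [ggwf] -> 8 lines: jmx ggwf mwtko djgns crgj mlom bkqqt uusin
Hunk 5: at line 3 remove [djgns,crgj] add [yhnpx,gvl,zhi] -> 9 lines: jmx ggwf mwtko yhnpx gvl zhi mlom bkqqt uusin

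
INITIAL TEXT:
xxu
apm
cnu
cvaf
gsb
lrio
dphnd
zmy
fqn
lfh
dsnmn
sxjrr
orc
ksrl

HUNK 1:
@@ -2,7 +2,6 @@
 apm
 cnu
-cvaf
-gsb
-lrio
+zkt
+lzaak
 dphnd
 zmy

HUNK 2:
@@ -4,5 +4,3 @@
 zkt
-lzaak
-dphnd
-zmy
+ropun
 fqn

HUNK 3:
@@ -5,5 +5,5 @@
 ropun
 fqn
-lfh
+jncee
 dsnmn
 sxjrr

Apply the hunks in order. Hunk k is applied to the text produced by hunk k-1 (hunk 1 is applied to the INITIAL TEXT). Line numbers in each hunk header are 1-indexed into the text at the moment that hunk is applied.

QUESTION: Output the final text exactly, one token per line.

Hunk 1: at line 2 remove [cvaf,gsb,lrio] add [zkt,lzaak] -> 13 lines: xxu apm cnu zkt lzaak dphnd zmy fqn lfh dsnmn sxjrr orc ksrl
Hunk 2: at line 4 remove [lzaak,dphnd,zmy] add [ropun] -> 11 lines: xxu apm cnu zkt ropun fqn lfh dsnmn sxjrr orc ksrl
Hunk 3: at line 5 remove [lfh] add [jncee] -> 11 lines: xxu apm cnu zkt ropun fqn jncee dsnmn sxjrr orc ksrl

Answer: xxu
apm
cnu
zkt
ropun
fqn
jncee
dsnmn
sxjrr
orc
ksrl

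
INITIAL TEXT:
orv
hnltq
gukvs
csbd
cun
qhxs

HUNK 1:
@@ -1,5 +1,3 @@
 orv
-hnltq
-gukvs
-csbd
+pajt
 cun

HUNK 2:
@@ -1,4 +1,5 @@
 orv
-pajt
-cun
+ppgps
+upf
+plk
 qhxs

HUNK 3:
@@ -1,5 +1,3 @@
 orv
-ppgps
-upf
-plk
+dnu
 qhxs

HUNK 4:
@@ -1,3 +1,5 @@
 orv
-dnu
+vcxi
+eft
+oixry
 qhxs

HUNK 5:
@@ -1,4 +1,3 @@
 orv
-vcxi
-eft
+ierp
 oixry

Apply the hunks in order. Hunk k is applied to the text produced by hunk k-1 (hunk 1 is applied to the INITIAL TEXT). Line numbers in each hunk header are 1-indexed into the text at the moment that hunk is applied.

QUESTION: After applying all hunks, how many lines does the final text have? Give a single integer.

Hunk 1: at line 1 remove [hnltq,gukvs,csbd] add [pajt] -> 4 lines: orv pajt cun qhxs
Hunk 2: at line 1 remove [pajt,cun] add [ppgps,upf,plk] -> 5 lines: orv ppgps upf plk qhxs
Hunk 3: at line 1 remove [ppgps,upf,plk] add [dnu] -> 3 lines: orv dnu qhxs
Hunk 4: at line 1 remove [dnu] add [vcxi,eft,oixry] -> 5 lines: orv vcxi eft oixry qhxs
Hunk 5: at line 1 remove [vcxi,eft] add [ierp] -> 4 lines: orv ierp oixry qhxs
Final line count: 4

Answer: 4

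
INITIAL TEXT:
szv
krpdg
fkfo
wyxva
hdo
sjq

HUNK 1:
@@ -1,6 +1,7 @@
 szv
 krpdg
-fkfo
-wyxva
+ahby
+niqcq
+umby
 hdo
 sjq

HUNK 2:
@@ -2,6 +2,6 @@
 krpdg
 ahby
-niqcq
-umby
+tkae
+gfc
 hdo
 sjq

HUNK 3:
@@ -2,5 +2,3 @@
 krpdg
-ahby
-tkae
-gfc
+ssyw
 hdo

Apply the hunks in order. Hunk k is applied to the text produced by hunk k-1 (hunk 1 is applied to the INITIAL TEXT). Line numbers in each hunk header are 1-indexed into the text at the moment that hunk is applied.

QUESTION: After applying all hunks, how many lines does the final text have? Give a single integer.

Hunk 1: at line 1 remove [fkfo,wyxva] add [ahby,niqcq,umby] -> 7 lines: szv krpdg ahby niqcq umby hdo sjq
Hunk 2: at line 2 remove [niqcq,umby] add [tkae,gfc] -> 7 lines: szv krpdg ahby tkae gfc hdo sjq
Hunk 3: at line 2 remove [ahby,tkae,gfc] add [ssyw] -> 5 lines: szv krpdg ssyw hdo sjq
Final line count: 5

Answer: 5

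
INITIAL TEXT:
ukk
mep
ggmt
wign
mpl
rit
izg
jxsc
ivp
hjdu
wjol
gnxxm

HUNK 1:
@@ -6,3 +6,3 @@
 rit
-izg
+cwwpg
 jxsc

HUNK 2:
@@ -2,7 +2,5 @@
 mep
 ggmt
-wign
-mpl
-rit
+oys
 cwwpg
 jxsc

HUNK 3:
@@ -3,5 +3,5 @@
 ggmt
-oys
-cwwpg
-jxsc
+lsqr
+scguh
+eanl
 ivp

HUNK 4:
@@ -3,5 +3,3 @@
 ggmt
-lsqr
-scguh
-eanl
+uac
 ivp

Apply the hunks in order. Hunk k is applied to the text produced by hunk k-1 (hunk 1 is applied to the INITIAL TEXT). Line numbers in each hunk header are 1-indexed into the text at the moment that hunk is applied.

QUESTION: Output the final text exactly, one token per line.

Hunk 1: at line 6 remove [izg] add [cwwpg] -> 12 lines: ukk mep ggmt wign mpl rit cwwpg jxsc ivp hjdu wjol gnxxm
Hunk 2: at line 2 remove [wign,mpl,rit] add [oys] -> 10 lines: ukk mep ggmt oys cwwpg jxsc ivp hjdu wjol gnxxm
Hunk 3: at line 3 remove [oys,cwwpg,jxsc] add [lsqr,scguh,eanl] -> 10 lines: ukk mep ggmt lsqr scguh eanl ivp hjdu wjol gnxxm
Hunk 4: at line 3 remove [lsqr,scguh,eanl] add [uac] -> 8 lines: ukk mep ggmt uac ivp hjdu wjol gnxxm

Answer: ukk
mep
ggmt
uac
ivp
hjdu
wjol
gnxxm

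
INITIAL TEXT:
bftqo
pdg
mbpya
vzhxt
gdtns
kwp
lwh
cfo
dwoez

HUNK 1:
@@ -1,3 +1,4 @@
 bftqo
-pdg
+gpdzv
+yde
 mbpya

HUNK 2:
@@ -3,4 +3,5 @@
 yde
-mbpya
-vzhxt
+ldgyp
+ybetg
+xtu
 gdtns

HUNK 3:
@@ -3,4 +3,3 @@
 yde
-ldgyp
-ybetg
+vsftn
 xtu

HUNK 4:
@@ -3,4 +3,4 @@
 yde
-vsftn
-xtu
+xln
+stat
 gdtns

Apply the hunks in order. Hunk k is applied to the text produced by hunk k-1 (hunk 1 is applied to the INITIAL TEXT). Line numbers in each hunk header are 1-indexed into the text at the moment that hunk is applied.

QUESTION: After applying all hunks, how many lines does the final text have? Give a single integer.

Hunk 1: at line 1 remove [pdg] add [gpdzv,yde] -> 10 lines: bftqo gpdzv yde mbpya vzhxt gdtns kwp lwh cfo dwoez
Hunk 2: at line 3 remove [mbpya,vzhxt] add [ldgyp,ybetg,xtu] -> 11 lines: bftqo gpdzv yde ldgyp ybetg xtu gdtns kwp lwh cfo dwoez
Hunk 3: at line 3 remove [ldgyp,ybetg] add [vsftn] -> 10 lines: bftqo gpdzv yde vsftn xtu gdtns kwp lwh cfo dwoez
Hunk 4: at line 3 remove [vsftn,xtu] add [xln,stat] -> 10 lines: bftqo gpdzv yde xln stat gdtns kwp lwh cfo dwoez
Final line count: 10

Answer: 10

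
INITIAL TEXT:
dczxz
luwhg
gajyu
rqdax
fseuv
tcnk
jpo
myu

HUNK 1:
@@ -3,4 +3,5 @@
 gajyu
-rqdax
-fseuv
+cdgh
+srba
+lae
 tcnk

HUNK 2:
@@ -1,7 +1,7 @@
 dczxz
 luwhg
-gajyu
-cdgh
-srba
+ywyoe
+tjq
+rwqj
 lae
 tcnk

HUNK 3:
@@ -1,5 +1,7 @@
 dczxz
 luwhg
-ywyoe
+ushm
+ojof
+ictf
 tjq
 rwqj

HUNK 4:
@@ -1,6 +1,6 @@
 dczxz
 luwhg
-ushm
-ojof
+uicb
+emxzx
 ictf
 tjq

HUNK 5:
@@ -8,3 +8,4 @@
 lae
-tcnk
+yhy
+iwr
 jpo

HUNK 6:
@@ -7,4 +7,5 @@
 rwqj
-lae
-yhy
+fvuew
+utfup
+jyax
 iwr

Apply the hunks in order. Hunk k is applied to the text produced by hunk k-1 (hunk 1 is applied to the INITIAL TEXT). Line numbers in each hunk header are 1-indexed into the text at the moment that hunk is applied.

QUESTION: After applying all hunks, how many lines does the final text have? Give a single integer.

Hunk 1: at line 3 remove [rqdax,fseuv] add [cdgh,srba,lae] -> 9 lines: dczxz luwhg gajyu cdgh srba lae tcnk jpo myu
Hunk 2: at line 1 remove [gajyu,cdgh,srba] add [ywyoe,tjq,rwqj] -> 9 lines: dczxz luwhg ywyoe tjq rwqj lae tcnk jpo myu
Hunk 3: at line 1 remove [ywyoe] add [ushm,ojof,ictf] -> 11 lines: dczxz luwhg ushm ojof ictf tjq rwqj lae tcnk jpo myu
Hunk 4: at line 1 remove [ushm,ojof] add [uicb,emxzx] -> 11 lines: dczxz luwhg uicb emxzx ictf tjq rwqj lae tcnk jpo myu
Hunk 5: at line 8 remove [tcnk] add [yhy,iwr] -> 12 lines: dczxz luwhg uicb emxzx ictf tjq rwqj lae yhy iwr jpo myu
Hunk 6: at line 7 remove [lae,yhy] add [fvuew,utfup,jyax] -> 13 lines: dczxz luwhg uicb emxzx ictf tjq rwqj fvuew utfup jyax iwr jpo myu
Final line count: 13

Answer: 13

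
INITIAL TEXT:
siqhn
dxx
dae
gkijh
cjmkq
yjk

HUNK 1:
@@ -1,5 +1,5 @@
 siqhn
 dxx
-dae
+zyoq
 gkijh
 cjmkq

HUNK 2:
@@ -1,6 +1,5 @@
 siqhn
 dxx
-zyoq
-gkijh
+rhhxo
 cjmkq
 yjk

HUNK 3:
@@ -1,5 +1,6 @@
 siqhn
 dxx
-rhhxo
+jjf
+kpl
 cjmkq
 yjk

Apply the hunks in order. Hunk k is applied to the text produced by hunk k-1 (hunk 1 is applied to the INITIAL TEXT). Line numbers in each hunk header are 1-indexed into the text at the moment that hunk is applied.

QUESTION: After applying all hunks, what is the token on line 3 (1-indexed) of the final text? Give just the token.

Answer: jjf

Derivation:
Hunk 1: at line 1 remove [dae] add [zyoq] -> 6 lines: siqhn dxx zyoq gkijh cjmkq yjk
Hunk 2: at line 1 remove [zyoq,gkijh] add [rhhxo] -> 5 lines: siqhn dxx rhhxo cjmkq yjk
Hunk 3: at line 1 remove [rhhxo] add [jjf,kpl] -> 6 lines: siqhn dxx jjf kpl cjmkq yjk
Final line 3: jjf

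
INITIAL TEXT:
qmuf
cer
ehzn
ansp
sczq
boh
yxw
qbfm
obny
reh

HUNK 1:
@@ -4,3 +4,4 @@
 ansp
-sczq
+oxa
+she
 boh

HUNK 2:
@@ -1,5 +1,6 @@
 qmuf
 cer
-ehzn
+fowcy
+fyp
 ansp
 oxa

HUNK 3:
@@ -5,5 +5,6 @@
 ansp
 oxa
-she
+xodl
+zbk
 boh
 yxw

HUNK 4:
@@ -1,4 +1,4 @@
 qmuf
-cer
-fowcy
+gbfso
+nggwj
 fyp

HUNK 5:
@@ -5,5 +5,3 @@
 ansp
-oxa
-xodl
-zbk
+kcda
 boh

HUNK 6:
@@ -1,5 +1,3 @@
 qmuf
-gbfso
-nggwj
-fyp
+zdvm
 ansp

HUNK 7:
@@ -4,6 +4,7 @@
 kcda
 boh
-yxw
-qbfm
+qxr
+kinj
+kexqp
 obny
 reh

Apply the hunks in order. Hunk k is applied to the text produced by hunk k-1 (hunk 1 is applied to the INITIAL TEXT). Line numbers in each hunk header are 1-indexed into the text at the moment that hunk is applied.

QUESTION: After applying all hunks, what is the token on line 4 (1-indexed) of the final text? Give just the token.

Hunk 1: at line 4 remove [sczq] add [oxa,she] -> 11 lines: qmuf cer ehzn ansp oxa she boh yxw qbfm obny reh
Hunk 2: at line 1 remove [ehzn] add [fowcy,fyp] -> 12 lines: qmuf cer fowcy fyp ansp oxa she boh yxw qbfm obny reh
Hunk 3: at line 5 remove [she] add [xodl,zbk] -> 13 lines: qmuf cer fowcy fyp ansp oxa xodl zbk boh yxw qbfm obny reh
Hunk 4: at line 1 remove [cer,fowcy] add [gbfso,nggwj] -> 13 lines: qmuf gbfso nggwj fyp ansp oxa xodl zbk boh yxw qbfm obny reh
Hunk 5: at line 5 remove [oxa,xodl,zbk] add [kcda] -> 11 lines: qmuf gbfso nggwj fyp ansp kcda boh yxw qbfm obny reh
Hunk 6: at line 1 remove [gbfso,nggwj,fyp] add [zdvm] -> 9 lines: qmuf zdvm ansp kcda boh yxw qbfm obny reh
Hunk 7: at line 4 remove [yxw,qbfm] add [qxr,kinj,kexqp] -> 10 lines: qmuf zdvm ansp kcda boh qxr kinj kexqp obny reh
Final line 4: kcda

Answer: kcda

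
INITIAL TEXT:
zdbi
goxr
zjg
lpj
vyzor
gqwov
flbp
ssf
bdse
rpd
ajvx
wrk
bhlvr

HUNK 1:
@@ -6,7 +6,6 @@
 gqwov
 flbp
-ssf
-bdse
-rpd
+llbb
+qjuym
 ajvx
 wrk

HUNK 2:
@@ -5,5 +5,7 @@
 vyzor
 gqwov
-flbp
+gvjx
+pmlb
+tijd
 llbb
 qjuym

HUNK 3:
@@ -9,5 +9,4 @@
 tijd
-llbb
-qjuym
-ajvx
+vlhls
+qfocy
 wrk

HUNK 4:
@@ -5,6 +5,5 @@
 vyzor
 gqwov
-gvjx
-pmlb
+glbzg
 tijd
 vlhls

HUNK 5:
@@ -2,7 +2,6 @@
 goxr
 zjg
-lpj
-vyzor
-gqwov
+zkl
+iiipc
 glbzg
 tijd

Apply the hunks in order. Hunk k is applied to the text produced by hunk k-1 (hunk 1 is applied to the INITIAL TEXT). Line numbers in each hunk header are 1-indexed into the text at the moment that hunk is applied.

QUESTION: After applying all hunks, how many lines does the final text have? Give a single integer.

Hunk 1: at line 6 remove [ssf,bdse,rpd] add [llbb,qjuym] -> 12 lines: zdbi goxr zjg lpj vyzor gqwov flbp llbb qjuym ajvx wrk bhlvr
Hunk 2: at line 5 remove [flbp] add [gvjx,pmlb,tijd] -> 14 lines: zdbi goxr zjg lpj vyzor gqwov gvjx pmlb tijd llbb qjuym ajvx wrk bhlvr
Hunk 3: at line 9 remove [llbb,qjuym,ajvx] add [vlhls,qfocy] -> 13 lines: zdbi goxr zjg lpj vyzor gqwov gvjx pmlb tijd vlhls qfocy wrk bhlvr
Hunk 4: at line 5 remove [gvjx,pmlb] add [glbzg] -> 12 lines: zdbi goxr zjg lpj vyzor gqwov glbzg tijd vlhls qfocy wrk bhlvr
Hunk 5: at line 2 remove [lpj,vyzor,gqwov] add [zkl,iiipc] -> 11 lines: zdbi goxr zjg zkl iiipc glbzg tijd vlhls qfocy wrk bhlvr
Final line count: 11

Answer: 11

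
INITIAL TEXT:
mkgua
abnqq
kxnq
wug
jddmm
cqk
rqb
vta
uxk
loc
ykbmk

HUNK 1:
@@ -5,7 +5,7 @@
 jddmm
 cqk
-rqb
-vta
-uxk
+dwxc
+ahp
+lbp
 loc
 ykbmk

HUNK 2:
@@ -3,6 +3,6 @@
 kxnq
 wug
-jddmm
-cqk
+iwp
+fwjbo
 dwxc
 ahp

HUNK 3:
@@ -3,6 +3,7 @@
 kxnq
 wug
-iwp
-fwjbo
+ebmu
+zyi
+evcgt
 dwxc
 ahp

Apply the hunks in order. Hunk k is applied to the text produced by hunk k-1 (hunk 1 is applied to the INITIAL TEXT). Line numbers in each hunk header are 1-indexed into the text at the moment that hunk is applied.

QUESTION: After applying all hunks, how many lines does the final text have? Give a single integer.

Answer: 12

Derivation:
Hunk 1: at line 5 remove [rqb,vta,uxk] add [dwxc,ahp,lbp] -> 11 lines: mkgua abnqq kxnq wug jddmm cqk dwxc ahp lbp loc ykbmk
Hunk 2: at line 3 remove [jddmm,cqk] add [iwp,fwjbo] -> 11 lines: mkgua abnqq kxnq wug iwp fwjbo dwxc ahp lbp loc ykbmk
Hunk 3: at line 3 remove [iwp,fwjbo] add [ebmu,zyi,evcgt] -> 12 lines: mkgua abnqq kxnq wug ebmu zyi evcgt dwxc ahp lbp loc ykbmk
Final line count: 12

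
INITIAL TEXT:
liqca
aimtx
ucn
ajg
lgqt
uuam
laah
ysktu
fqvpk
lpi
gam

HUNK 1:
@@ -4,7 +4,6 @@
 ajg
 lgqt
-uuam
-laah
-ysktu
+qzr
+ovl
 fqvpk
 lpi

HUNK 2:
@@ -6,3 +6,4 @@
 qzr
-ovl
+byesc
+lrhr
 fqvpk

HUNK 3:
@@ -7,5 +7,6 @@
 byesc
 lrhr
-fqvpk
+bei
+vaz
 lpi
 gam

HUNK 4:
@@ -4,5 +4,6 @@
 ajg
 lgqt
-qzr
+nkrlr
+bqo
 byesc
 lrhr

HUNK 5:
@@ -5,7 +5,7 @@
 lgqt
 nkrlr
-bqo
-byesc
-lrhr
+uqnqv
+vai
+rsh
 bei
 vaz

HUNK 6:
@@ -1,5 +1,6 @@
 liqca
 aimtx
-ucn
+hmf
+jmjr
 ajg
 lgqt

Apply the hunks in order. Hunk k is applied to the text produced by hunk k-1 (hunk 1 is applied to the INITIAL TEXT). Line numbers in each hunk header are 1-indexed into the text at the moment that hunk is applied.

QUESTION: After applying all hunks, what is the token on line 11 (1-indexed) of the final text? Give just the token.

Answer: bei

Derivation:
Hunk 1: at line 4 remove [uuam,laah,ysktu] add [qzr,ovl] -> 10 lines: liqca aimtx ucn ajg lgqt qzr ovl fqvpk lpi gam
Hunk 2: at line 6 remove [ovl] add [byesc,lrhr] -> 11 lines: liqca aimtx ucn ajg lgqt qzr byesc lrhr fqvpk lpi gam
Hunk 3: at line 7 remove [fqvpk] add [bei,vaz] -> 12 lines: liqca aimtx ucn ajg lgqt qzr byesc lrhr bei vaz lpi gam
Hunk 4: at line 4 remove [qzr] add [nkrlr,bqo] -> 13 lines: liqca aimtx ucn ajg lgqt nkrlr bqo byesc lrhr bei vaz lpi gam
Hunk 5: at line 5 remove [bqo,byesc,lrhr] add [uqnqv,vai,rsh] -> 13 lines: liqca aimtx ucn ajg lgqt nkrlr uqnqv vai rsh bei vaz lpi gam
Hunk 6: at line 1 remove [ucn] add [hmf,jmjr] -> 14 lines: liqca aimtx hmf jmjr ajg lgqt nkrlr uqnqv vai rsh bei vaz lpi gam
Final line 11: bei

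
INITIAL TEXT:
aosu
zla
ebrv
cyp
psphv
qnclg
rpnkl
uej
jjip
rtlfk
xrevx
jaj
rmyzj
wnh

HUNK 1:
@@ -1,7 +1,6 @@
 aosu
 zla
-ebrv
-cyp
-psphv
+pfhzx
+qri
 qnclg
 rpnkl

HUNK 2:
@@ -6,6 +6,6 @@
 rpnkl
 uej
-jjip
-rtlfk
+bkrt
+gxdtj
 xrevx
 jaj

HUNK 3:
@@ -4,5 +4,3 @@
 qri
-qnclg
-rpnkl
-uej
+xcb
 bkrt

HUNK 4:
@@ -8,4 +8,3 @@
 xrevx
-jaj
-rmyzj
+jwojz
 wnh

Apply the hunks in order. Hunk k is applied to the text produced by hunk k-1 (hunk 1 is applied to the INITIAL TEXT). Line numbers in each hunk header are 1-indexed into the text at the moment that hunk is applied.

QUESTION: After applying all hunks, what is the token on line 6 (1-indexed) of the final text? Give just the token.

Answer: bkrt

Derivation:
Hunk 1: at line 1 remove [ebrv,cyp,psphv] add [pfhzx,qri] -> 13 lines: aosu zla pfhzx qri qnclg rpnkl uej jjip rtlfk xrevx jaj rmyzj wnh
Hunk 2: at line 6 remove [jjip,rtlfk] add [bkrt,gxdtj] -> 13 lines: aosu zla pfhzx qri qnclg rpnkl uej bkrt gxdtj xrevx jaj rmyzj wnh
Hunk 3: at line 4 remove [qnclg,rpnkl,uej] add [xcb] -> 11 lines: aosu zla pfhzx qri xcb bkrt gxdtj xrevx jaj rmyzj wnh
Hunk 4: at line 8 remove [jaj,rmyzj] add [jwojz] -> 10 lines: aosu zla pfhzx qri xcb bkrt gxdtj xrevx jwojz wnh
Final line 6: bkrt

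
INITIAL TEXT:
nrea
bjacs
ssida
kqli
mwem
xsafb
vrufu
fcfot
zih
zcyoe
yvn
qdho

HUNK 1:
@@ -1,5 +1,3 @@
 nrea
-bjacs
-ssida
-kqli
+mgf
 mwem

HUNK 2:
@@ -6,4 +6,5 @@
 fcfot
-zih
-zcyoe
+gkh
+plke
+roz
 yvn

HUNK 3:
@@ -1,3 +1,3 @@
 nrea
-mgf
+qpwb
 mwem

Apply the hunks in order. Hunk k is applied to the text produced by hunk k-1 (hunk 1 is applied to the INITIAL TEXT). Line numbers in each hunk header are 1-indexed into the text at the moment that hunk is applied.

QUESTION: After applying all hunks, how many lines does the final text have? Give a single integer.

Hunk 1: at line 1 remove [bjacs,ssida,kqli] add [mgf] -> 10 lines: nrea mgf mwem xsafb vrufu fcfot zih zcyoe yvn qdho
Hunk 2: at line 6 remove [zih,zcyoe] add [gkh,plke,roz] -> 11 lines: nrea mgf mwem xsafb vrufu fcfot gkh plke roz yvn qdho
Hunk 3: at line 1 remove [mgf] add [qpwb] -> 11 lines: nrea qpwb mwem xsafb vrufu fcfot gkh plke roz yvn qdho
Final line count: 11

Answer: 11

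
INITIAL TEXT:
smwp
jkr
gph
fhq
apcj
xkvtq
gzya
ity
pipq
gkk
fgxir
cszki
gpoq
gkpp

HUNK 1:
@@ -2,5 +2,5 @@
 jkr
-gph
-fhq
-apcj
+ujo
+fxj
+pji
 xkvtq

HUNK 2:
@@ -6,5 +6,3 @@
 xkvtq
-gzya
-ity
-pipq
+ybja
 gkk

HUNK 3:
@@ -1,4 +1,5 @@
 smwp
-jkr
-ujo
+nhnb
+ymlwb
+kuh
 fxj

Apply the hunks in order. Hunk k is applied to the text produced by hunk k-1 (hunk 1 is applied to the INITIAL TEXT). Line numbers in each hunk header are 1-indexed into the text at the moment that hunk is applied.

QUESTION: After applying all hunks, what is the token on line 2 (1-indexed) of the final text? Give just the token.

Hunk 1: at line 2 remove [gph,fhq,apcj] add [ujo,fxj,pji] -> 14 lines: smwp jkr ujo fxj pji xkvtq gzya ity pipq gkk fgxir cszki gpoq gkpp
Hunk 2: at line 6 remove [gzya,ity,pipq] add [ybja] -> 12 lines: smwp jkr ujo fxj pji xkvtq ybja gkk fgxir cszki gpoq gkpp
Hunk 3: at line 1 remove [jkr,ujo] add [nhnb,ymlwb,kuh] -> 13 lines: smwp nhnb ymlwb kuh fxj pji xkvtq ybja gkk fgxir cszki gpoq gkpp
Final line 2: nhnb

Answer: nhnb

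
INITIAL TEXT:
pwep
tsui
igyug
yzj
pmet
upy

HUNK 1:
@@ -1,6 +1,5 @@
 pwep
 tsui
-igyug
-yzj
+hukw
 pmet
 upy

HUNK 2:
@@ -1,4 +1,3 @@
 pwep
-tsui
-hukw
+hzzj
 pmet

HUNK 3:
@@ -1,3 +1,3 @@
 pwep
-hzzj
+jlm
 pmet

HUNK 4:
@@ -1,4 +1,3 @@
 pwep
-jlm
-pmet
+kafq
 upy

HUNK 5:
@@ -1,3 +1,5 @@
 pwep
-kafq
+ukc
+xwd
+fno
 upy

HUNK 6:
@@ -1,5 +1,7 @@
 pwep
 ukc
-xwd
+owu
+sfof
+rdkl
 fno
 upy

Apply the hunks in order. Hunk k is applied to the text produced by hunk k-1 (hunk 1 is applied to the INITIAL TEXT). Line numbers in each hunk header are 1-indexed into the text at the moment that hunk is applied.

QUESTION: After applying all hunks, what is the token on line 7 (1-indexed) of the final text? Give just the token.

Answer: upy

Derivation:
Hunk 1: at line 1 remove [igyug,yzj] add [hukw] -> 5 lines: pwep tsui hukw pmet upy
Hunk 2: at line 1 remove [tsui,hukw] add [hzzj] -> 4 lines: pwep hzzj pmet upy
Hunk 3: at line 1 remove [hzzj] add [jlm] -> 4 lines: pwep jlm pmet upy
Hunk 4: at line 1 remove [jlm,pmet] add [kafq] -> 3 lines: pwep kafq upy
Hunk 5: at line 1 remove [kafq] add [ukc,xwd,fno] -> 5 lines: pwep ukc xwd fno upy
Hunk 6: at line 1 remove [xwd] add [owu,sfof,rdkl] -> 7 lines: pwep ukc owu sfof rdkl fno upy
Final line 7: upy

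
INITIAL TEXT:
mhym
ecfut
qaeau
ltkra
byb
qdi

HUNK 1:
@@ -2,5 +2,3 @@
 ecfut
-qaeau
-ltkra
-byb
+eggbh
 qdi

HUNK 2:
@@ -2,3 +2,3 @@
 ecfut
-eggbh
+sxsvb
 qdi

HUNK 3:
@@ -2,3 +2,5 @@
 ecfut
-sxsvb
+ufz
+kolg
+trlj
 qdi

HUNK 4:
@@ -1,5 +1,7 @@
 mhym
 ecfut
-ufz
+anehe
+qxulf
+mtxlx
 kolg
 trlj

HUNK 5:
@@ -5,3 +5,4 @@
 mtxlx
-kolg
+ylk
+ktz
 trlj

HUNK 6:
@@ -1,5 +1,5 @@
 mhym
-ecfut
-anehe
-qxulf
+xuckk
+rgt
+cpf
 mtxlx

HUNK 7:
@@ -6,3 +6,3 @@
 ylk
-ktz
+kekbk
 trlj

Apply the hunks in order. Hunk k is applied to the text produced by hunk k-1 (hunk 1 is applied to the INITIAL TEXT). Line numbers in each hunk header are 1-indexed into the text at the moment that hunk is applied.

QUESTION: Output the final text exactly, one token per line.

Answer: mhym
xuckk
rgt
cpf
mtxlx
ylk
kekbk
trlj
qdi

Derivation:
Hunk 1: at line 2 remove [qaeau,ltkra,byb] add [eggbh] -> 4 lines: mhym ecfut eggbh qdi
Hunk 2: at line 2 remove [eggbh] add [sxsvb] -> 4 lines: mhym ecfut sxsvb qdi
Hunk 3: at line 2 remove [sxsvb] add [ufz,kolg,trlj] -> 6 lines: mhym ecfut ufz kolg trlj qdi
Hunk 4: at line 1 remove [ufz] add [anehe,qxulf,mtxlx] -> 8 lines: mhym ecfut anehe qxulf mtxlx kolg trlj qdi
Hunk 5: at line 5 remove [kolg] add [ylk,ktz] -> 9 lines: mhym ecfut anehe qxulf mtxlx ylk ktz trlj qdi
Hunk 6: at line 1 remove [ecfut,anehe,qxulf] add [xuckk,rgt,cpf] -> 9 lines: mhym xuckk rgt cpf mtxlx ylk ktz trlj qdi
Hunk 7: at line 6 remove [ktz] add [kekbk] -> 9 lines: mhym xuckk rgt cpf mtxlx ylk kekbk trlj qdi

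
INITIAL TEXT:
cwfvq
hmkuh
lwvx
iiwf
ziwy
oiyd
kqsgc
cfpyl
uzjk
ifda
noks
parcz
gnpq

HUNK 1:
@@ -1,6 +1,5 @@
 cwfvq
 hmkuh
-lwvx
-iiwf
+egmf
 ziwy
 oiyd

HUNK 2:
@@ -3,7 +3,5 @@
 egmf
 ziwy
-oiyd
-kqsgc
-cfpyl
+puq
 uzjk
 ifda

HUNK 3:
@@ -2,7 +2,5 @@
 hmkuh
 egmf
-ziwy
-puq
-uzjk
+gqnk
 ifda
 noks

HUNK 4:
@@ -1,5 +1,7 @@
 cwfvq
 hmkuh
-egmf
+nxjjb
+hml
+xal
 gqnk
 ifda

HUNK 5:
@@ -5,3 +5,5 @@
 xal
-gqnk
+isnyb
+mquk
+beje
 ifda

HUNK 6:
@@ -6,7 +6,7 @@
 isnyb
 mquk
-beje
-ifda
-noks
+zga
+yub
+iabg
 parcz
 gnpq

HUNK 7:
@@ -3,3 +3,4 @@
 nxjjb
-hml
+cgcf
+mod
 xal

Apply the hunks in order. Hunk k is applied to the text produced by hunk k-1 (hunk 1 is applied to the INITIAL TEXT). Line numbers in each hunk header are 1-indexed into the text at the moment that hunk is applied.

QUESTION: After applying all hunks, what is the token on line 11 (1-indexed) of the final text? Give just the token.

Answer: iabg

Derivation:
Hunk 1: at line 1 remove [lwvx,iiwf] add [egmf] -> 12 lines: cwfvq hmkuh egmf ziwy oiyd kqsgc cfpyl uzjk ifda noks parcz gnpq
Hunk 2: at line 3 remove [oiyd,kqsgc,cfpyl] add [puq] -> 10 lines: cwfvq hmkuh egmf ziwy puq uzjk ifda noks parcz gnpq
Hunk 3: at line 2 remove [ziwy,puq,uzjk] add [gqnk] -> 8 lines: cwfvq hmkuh egmf gqnk ifda noks parcz gnpq
Hunk 4: at line 1 remove [egmf] add [nxjjb,hml,xal] -> 10 lines: cwfvq hmkuh nxjjb hml xal gqnk ifda noks parcz gnpq
Hunk 5: at line 5 remove [gqnk] add [isnyb,mquk,beje] -> 12 lines: cwfvq hmkuh nxjjb hml xal isnyb mquk beje ifda noks parcz gnpq
Hunk 6: at line 6 remove [beje,ifda,noks] add [zga,yub,iabg] -> 12 lines: cwfvq hmkuh nxjjb hml xal isnyb mquk zga yub iabg parcz gnpq
Hunk 7: at line 3 remove [hml] add [cgcf,mod] -> 13 lines: cwfvq hmkuh nxjjb cgcf mod xal isnyb mquk zga yub iabg parcz gnpq
Final line 11: iabg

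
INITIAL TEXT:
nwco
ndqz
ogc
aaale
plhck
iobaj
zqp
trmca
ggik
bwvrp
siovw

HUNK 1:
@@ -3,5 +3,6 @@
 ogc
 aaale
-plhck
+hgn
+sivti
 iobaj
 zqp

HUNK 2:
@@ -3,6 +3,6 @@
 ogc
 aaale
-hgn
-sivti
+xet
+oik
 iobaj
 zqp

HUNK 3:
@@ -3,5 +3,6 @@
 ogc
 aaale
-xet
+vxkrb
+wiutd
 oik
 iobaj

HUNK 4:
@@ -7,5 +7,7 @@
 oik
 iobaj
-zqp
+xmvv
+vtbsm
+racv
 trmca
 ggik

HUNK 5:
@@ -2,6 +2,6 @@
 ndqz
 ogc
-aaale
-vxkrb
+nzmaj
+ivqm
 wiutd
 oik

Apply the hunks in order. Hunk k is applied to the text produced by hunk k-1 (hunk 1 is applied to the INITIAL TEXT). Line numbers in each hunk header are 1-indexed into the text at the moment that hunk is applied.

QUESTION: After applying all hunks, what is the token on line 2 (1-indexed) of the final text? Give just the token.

Answer: ndqz

Derivation:
Hunk 1: at line 3 remove [plhck] add [hgn,sivti] -> 12 lines: nwco ndqz ogc aaale hgn sivti iobaj zqp trmca ggik bwvrp siovw
Hunk 2: at line 3 remove [hgn,sivti] add [xet,oik] -> 12 lines: nwco ndqz ogc aaale xet oik iobaj zqp trmca ggik bwvrp siovw
Hunk 3: at line 3 remove [xet] add [vxkrb,wiutd] -> 13 lines: nwco ndqz ogc aaale vxkrb wiutd oik iobaj zqp trmca ggik bwvrp siovw
Hunk 4: at line 7 remove [zqp] add [xmvv,vtbsm,racv] -> 15 lines: nwco ndqz ogc aaale vxkrb wiutd oik iobaj xmvv vtbsm racv trmca ggik bwvrp siovw
Hunk 5: at line 2 remove [aaale,vxkrb] add [nzmaj,ivqm] -> 15 lines: nwco ndqz ogc nzmaj ivqm wiutd oik iobaj xmvv vtbsm racv trmca ggik bwvrp siovw
Final line 2: ndqz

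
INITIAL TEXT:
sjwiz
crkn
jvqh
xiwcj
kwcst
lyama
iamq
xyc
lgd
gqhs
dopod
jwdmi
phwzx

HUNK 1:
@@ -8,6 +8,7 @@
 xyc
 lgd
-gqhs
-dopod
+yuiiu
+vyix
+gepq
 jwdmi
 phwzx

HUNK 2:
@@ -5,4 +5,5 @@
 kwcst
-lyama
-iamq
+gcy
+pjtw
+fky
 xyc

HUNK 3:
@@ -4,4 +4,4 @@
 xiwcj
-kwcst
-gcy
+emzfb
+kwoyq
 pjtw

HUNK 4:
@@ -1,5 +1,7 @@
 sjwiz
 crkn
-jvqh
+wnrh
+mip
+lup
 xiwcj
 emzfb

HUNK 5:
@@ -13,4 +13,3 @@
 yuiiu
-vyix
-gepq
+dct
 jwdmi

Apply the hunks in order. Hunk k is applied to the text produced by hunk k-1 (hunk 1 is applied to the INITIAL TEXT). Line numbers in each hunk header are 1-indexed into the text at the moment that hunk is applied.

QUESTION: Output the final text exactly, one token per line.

Answer: sjwiz
crkn
wnrh
mip
lup
xiwcj
emzfb
kwoyq
pjtw
fky
xyc
lgd
yuiiu
dct
jwdmi
phwzx

Derivation:
Hunk 1: at line 8 remove [gqhs,dopod] add [yuiiu,vyix,gepq] -> 14 lines: sjwiz crkn jvqh xiwcj kwcst lyama iamq xyc lgd yuiiu vyix gepq jwdmi phwzx
Hunk 2: at line 5 remove [lyama,iamq] add [gcy,pjtw,fky] -> 15 lines: sjwiz crkn jvqh xiwcj kwcst gcy pjtw fky xyc lgd yuiiu vyix gepq jwdmi phwzx
Hunk 3: at line 4 remove [kwcst,gcy] add [emzfb,kwoyq] -> 15 lines: sjwiz crkn jvqh xiwcj emzfb kwoyq pjtw fky xyc lgd yuiiu vyix gepq jwdmi phwzx
Hunk 4: at line 1 remove [jvqh] add [wnrh,mip,lup] -> 17 lines: sjwiz crkn wnrh mip lup xiwcj emzfb kwoyq pjtw fky xyc lgd yuiiu vyix gepq jwdmi phwzx
Hunk 5: at line 13 remove [vyix,gepq] add [dct] -> 16 lines: sjwiz crkn wnrh mip lup xiwcj emzfb kwoyq pjtw fky xyc lgd yuiiu dct jwdmi phwzx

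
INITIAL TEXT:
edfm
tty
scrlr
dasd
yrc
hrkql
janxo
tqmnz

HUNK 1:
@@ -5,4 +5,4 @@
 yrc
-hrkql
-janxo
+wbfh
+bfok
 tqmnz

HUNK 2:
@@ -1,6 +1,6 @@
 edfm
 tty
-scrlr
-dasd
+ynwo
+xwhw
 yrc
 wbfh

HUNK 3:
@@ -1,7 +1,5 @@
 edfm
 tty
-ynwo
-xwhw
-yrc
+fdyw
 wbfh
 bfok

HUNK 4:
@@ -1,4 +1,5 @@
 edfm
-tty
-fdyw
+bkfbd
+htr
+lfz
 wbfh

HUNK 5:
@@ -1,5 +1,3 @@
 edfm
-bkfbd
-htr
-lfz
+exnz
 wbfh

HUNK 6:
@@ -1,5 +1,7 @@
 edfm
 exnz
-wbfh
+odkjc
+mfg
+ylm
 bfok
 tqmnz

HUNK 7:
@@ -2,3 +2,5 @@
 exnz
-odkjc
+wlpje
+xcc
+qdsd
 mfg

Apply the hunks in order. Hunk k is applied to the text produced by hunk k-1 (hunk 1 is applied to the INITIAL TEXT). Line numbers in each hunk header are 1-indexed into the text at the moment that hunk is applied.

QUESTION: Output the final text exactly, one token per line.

Answer: edfm
exnz
wlpje
xcc
qdsd
mfg
ylm
bfok
tqmnz

Derivation:
Hunk 1: at line 5 remove [hrkql,janxo] add [wbfh,bfok] -> 8 lines: edfm tty scrlr dasd yrc wbfh bfok tqmnz
Hunk 2: at line 1 remove [scrlr,dasd] add [ynwo,xwhw] -> 8 lines: edfm tty ynwo xwhw yrc wbfh bfok tqmnz
Hunk 3: at line 1 remove [ynwo,xwhw,yrc] add [fdyw] -> 6 lines: edfm tty fdyw wbfh bfok tqmnz
Hunk 4: at line 1 remove [tty,fdyw] add [bkfbd,htr,lfz] -> 7 lines: edfm bkfbd htr lfz wbfh bfok tqmnz
Hunk 5: at line 1 remove [bkfbd,htr,lfz] add [exnz] -> 5 lines: edfm exnz wbfh bfok tqmnz
Hunk 6: at line 1 remove [wbfh] add [odkjc,mfg,ylm] -> 7 lines: edfm exnz odkjc mfg ylm bfok tqmnz
Hunk 7: at line 2 remove [odkjc] add [wlpje,xcc,qdsd] -> 9 lines: edfm exnz wlpje xcc qdsd mfg ylm bfok tqmnz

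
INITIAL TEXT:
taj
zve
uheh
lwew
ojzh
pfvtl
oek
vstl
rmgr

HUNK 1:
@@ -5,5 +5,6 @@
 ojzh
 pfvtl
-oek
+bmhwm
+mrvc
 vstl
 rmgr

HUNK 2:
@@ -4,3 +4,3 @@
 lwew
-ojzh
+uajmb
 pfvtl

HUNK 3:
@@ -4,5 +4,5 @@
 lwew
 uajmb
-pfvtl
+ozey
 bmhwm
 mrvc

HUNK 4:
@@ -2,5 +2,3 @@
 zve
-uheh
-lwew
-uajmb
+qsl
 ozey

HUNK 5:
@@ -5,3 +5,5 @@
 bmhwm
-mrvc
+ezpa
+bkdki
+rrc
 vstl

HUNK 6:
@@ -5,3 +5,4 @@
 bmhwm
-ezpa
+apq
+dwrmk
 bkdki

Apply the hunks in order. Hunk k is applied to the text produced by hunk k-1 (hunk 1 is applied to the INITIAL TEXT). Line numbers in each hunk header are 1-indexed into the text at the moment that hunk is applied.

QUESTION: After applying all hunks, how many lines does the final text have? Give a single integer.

Answer: 11

Derivation:
Hunk 1: at line 5 remove [oek] add [bmhwm,mrvc] -> 10 lines: taj zve uheh lwew ojzh pfvtl bmhwm mrvc vstl rmgr
Hunk 2: at line 4 remove [ojzh] add [uajmb] -> 10 lines: taj zve uheh lwew uajmb pfvtl bmhwm mrvc vstl rmgr
Hunk 3: at line 4 remove [pfvtl] add [ozey] -> 10 lines: taj zve uheh lwew uajmb ozey bmhwm mrvc vstl rmgr
Hunk 4: at line 2 remove [uheh,lwew,uajmb] add [qsl] -> 8 lines: taj zve qsl ozey bmhwm mrvc vstl rmgr
Hunk 5: at line 5 remove [mrvc] add [ezpa,bkdki,rrc] -> 10 lines: taj zve qsl ozey bmhwm ezpa bkdki rrc vstl rmgr
Hunk 6: at line 5 remove [ezpa] add [apq,dwrmk] -> 11 lines: taj zve qsl ozey bmhwm apq dwrmk bkdki rrc vstl rmgr
Final line count: 11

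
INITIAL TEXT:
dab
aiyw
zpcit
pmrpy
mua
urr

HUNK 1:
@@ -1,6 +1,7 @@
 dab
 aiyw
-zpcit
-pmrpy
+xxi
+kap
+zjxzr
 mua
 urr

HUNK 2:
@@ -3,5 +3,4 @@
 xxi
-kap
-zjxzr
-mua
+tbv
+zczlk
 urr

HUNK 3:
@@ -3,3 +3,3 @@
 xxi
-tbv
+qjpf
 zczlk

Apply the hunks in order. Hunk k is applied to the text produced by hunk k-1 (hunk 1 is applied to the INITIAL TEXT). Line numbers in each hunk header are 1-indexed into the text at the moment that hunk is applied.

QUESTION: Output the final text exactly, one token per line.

Answer: dab
aiyw
xxi
qjpf
zczlk
urr

Derivation:
Hunk 1: at line 1 remove [zpcit,pmrpy] add [xxi,kap,zjxzr] -> 7 lines: dab aiyw xxi kap zjxzr mua urr
Hunk 2: at line 3 remove [kap,zjxzr,mua] add [tbv,zczlk] -> 6 lines: dab aiyw xxi tbv zczlk urr
Hunk 3: at line 3 remove [tbv] add [qjpf] -> 6 lines: dab aiyw xxi qjpf zczlk urr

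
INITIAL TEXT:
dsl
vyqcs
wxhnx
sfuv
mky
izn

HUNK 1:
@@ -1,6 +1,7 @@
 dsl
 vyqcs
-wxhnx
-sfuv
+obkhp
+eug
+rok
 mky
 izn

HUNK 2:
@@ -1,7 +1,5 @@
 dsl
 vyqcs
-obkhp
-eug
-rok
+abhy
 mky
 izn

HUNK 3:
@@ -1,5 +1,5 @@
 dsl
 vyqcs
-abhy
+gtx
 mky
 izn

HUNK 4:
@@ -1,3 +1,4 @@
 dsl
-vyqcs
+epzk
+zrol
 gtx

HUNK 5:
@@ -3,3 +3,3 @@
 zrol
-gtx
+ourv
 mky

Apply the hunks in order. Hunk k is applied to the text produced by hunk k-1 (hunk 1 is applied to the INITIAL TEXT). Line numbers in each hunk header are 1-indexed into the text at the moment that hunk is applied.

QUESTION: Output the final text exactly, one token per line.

Hunk 1: at line 1 remove [wxhnx,sfuv] add [obkhp,eug,rok] -> 7 lines: dsl vyqcs obkhp eug rok mky izn
Hunk 2: at line 1 remove [obkhp,eug,rok] add [abhy] -> 5 lines: dsl vyqcs abhy mky izn
Hunk 3: at line 1 remove [abhy] add [gtx] -> 5 lines: dsl vyqcs gtx mky izn
Hunk 4: at line 1 remove [vyqcs] add [epzk,zrol] -> 6 lines: dsl epzk zrol gtx mky izn
Hunk 5: at line 3 remove [gtx] add [ourv] -> 6 lines: dsl epzk zrol ourv mky izn

Answer: dsl
epzk
zrol
ourv
mky
izn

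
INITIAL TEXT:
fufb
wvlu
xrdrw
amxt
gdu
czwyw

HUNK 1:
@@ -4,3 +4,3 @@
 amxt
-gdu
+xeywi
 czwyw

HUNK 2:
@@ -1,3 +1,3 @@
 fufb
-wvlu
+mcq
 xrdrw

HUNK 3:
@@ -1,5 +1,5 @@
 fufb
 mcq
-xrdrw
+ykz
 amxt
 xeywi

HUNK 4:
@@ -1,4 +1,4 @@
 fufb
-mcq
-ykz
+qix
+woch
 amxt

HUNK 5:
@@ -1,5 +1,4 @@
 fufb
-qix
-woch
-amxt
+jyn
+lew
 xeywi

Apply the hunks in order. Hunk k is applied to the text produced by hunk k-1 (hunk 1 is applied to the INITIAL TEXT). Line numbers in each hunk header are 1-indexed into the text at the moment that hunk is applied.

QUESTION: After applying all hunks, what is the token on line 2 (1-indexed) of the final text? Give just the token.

Answer: jyn

Derivation:
Hunk 1: at line 4 remove [gdu] add [xeywi] -> 6 lines: fufb wvlu xrdrw amxt xeywi czwyw
Hunk 2: at line 1 remove [wvlu] add [mcq] -> 6 lines: fufb mcq xrdrw amxt xeywi czwyw
Hunk 3: at line 1 remove [xrdrw] add [ykz] -> 6 lines: fufb mcq ykz amxt xeywi czwyw
Hunk 4: at line 1 remove [mcq,ykz] add [qix,woch] -> 6 lines: fufb qix woch amxt xeywi czwyw
Hunk 5: at line 1 remove [qix,woch,amxt] add [jyn,lew] -> 5 lines: fufb jyn lew xeywi czwyw
Final line 2: jyn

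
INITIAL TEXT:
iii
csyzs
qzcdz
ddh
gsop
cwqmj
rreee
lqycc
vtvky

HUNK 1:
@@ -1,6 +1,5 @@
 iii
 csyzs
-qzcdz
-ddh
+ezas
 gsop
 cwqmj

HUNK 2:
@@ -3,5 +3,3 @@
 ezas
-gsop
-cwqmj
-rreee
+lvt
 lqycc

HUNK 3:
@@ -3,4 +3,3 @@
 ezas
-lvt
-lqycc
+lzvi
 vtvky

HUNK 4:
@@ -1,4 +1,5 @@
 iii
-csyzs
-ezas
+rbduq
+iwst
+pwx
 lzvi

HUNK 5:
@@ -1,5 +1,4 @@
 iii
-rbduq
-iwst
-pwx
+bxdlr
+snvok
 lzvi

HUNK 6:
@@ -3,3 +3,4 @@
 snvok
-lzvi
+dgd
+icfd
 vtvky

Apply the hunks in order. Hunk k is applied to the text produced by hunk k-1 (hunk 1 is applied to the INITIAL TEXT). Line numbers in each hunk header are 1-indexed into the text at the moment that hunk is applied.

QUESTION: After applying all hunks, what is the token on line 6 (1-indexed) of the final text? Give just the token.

Hunk 1: at line 1 remove [qzcdz,ddh] add [ezas] -> 8 lines: iii csyzs ezas gsop cwqmj rreee lqycc vtvky
Hunk 2: at line 3 remove [gsop,cwqmj,rreee] add [lvt] -> 6 lines: iii csyzs ezas lvt lqycc vtvky
Hunk 3: at line 3 remove [lvt,lqycc] add [lzvi] -> 5 lines: iii csyzs ezas lzvi vtvky
Hunk 4: at line 1 remove [csyzs,ezas] add [rbduq,iwst,pwx] -> 6 lines: iii rbduq iwst pwx lzvi vtvky
Hunk 5: at line 1 remove [rbduq,iwst,pwx] add [bxdlr,snvok] -> 5 lines: iii bxdlr snvok lzvi vtvky
Hunk 6: at line 3 remove [lzvi] add [dgd,icfd] -> 6 lines: iii bxdlr snvok dgd icfd vtvky
Final line 6: vtvky

Answer: vtvky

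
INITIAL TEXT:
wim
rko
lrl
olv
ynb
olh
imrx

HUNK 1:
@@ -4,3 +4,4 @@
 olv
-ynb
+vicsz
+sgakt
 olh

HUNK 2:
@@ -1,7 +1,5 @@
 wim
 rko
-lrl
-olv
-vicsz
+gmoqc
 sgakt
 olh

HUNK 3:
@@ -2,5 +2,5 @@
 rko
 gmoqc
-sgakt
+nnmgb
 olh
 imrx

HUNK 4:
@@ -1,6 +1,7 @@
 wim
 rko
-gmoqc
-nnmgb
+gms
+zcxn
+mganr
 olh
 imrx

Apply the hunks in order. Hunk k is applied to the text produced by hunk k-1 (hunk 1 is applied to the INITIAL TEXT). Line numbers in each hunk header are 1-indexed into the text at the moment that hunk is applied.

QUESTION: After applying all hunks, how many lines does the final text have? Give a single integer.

Answer: 7

Derivation:
Hunk 1: at line 4 remove [ynb] add [vicsz,sgakt] -> 8 lines: wim rko lrl olv vicsz sgakt olh imrx
Hunk 2: at line 1 remove [lrl,olv,vicsz] add [gmoqc] -> 6 lines: wim rko gmoqc sgakt olh imrx
Hunk 3: at line 2 remove [sgakt] add [nnmgb] -> 6 lines: wim rko gmoqc nnmgb olh imrx
Hunk 4: at line 1 remove [gmoqc,nnmgb] add [gms,zcxn,mganr] -> 7 lines: wim rko gms zcxn mganr olh imrx
Final line count: 7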